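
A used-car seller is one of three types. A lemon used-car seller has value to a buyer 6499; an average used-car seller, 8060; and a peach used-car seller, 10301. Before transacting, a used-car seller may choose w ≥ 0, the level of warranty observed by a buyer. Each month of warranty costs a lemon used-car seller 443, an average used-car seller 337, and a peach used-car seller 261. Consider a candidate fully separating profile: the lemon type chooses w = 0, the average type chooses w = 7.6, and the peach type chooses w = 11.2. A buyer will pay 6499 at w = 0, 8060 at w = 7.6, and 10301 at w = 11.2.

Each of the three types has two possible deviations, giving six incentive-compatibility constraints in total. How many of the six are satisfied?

Lemon (own payoff 6499): to w=7.6 gives 8060 − 443×7.6 = 4693.2 → no gain ✓; to w=11.2 gives 10301 − 443×11.2 = 5339.4 → no gain ✓.
Peach (own payoff 10301 − 261×11.2 = 7377.8): to w=0 gives 6499 → no gain ✓; to w=7.6 gives 8060 − 261×7.6 = 6076.4 → no gain ✓.
Average (own payoff 8060 − 337×7.6 = 5498.8): to w=0 gives 6499 → profitable ✗; to w=11.2 gives 10301 − 337×11.2 = 6526.6 → profitable ✗.
4 of the 6 constraints hold; not an equilibrium.

4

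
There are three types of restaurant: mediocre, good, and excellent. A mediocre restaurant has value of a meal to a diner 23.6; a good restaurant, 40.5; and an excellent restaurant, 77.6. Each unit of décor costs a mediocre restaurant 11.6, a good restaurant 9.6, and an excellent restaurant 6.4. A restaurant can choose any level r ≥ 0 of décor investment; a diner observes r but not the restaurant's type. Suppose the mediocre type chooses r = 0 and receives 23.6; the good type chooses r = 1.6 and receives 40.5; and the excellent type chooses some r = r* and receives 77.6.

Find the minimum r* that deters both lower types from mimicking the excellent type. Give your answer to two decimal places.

Good type (on-path payoff 40.5 − 9.6×1.6 = 25.14) won't mimic when 25.14 ≥ 77.6 − 9.6·r*, i.e. r* ≥ 5.46.
Mediocre type (on-path payoff 23.6) won't mimic when 23.6 ≥ 77.6 − 11.6·r*, i.e. r* ≥ 4.66.
Both must hold, so r* = max(4.66, 5.46) = 5.46. The good type's constraint binds.

5.46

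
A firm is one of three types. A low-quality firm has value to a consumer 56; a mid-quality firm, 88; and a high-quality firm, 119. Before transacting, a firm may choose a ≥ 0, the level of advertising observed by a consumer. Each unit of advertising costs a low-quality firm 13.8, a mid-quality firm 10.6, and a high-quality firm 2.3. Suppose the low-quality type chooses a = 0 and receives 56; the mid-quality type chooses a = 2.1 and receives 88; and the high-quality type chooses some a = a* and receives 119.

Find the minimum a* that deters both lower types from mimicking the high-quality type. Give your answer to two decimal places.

5.02

Low-quality type (on-path payoff 56) won't mimic when 56 ≥ 119 − 13.8·a*, i.e. a* ≥ 4.57.
Mid-quality type (on-path payoff 88 − 10.6×2.1 = 65.74) won't mimic when 65.74 ≥ 119 − 10.6·a*, i.e. a* ≥ 5.02.
Both must hold, so a* = max(4.57, 5.02) = 5.02. The mid-quality type's constraint binds.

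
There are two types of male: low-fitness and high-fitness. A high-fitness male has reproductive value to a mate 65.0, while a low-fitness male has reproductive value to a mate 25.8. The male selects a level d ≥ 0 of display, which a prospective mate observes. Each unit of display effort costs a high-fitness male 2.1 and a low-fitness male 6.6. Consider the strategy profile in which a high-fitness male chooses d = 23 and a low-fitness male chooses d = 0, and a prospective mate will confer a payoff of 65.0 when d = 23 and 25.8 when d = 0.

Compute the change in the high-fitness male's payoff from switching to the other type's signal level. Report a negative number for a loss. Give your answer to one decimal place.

9.1

Playing d = 23 the high-fitness male receives 65.0 − 2.1 × 23 = 16.7.
Deviating to d = 0 yields 25.8 instead.
Gain from deviating: 25.8 − 16.7 = 9.1.
The gain is positive, so the high-fitness type's incentive-compatibility constraint is violated — this profile is not a separating equilibrium.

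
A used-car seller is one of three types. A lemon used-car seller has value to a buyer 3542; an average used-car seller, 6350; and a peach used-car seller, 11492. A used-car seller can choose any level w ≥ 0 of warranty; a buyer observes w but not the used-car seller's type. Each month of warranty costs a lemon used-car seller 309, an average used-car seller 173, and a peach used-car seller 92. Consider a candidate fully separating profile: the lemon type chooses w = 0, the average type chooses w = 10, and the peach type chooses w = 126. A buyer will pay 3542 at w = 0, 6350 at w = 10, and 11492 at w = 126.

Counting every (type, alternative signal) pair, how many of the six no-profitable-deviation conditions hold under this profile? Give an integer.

4

Peach (own payoff 11492 − 92×126 = -100): to w=0 gives 3542 → profitable ✗; to w=10 gives 6350 − 92×10 = 5430 → profitable ✗.
Average (own payoff 6350 − 173×10 = 4620): to w=0 gives 3542 → no gain ✓; to w=126 gives 11492 − 173×126 = -10306 → no gain ✓.
Lemon (own payoff 3542): to w=10 gives 6350 − 309×10 = 3260 → no gain ✓; to w=126 gives 11492 − 309×126 = -27442 → no gain ✓.
4 of the 6 constraints hold; not an equilibrium.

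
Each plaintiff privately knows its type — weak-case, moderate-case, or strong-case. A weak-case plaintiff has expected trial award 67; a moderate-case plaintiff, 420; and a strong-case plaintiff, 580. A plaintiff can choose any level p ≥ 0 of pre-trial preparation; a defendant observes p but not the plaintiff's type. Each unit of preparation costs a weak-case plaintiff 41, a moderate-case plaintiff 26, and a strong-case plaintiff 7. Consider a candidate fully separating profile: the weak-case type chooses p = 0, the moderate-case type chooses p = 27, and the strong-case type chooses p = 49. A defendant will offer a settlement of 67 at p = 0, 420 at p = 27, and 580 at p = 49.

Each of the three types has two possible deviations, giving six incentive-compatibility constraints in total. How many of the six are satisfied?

Strong-case (own payoff 580 − 7×49 = 237): to p=0 gives 67 → no gain ✓; to p=27 gives 420 − 7×27 = 231 → no gain ✓.
Moderate-case (own payoff 420 − 26×27 = -282): to p=0 gives 67 → profitable ✗; to p=49 gives 580 − 26×49 = -694 → no gain ✓.
Weak-case (own payoff 67): to p=27 gives 420 − 41×27 = -687 → no gain ✓; to p=49 gives 580 − 41×49 = -1429 → no gain ✓.
5 of the 6 constraints hold; not an equilibrium.

5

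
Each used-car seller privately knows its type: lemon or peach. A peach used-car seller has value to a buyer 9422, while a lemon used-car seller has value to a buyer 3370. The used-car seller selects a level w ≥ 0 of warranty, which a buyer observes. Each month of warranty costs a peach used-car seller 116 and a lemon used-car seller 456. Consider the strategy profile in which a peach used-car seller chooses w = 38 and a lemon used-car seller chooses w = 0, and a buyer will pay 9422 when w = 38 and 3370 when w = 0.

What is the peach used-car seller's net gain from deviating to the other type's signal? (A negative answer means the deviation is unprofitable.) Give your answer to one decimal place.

-1644.0

Playing w = 38 the peach used-car seller receives 9422 − 116 × 38 = 5014.
Deviating to w = 0 yields 3370 instead.
Gain from deviating: 3370 − 5014 = -1644.0.
The gain is negative, so the peach type's incentive-compatibility constraint is satisfied.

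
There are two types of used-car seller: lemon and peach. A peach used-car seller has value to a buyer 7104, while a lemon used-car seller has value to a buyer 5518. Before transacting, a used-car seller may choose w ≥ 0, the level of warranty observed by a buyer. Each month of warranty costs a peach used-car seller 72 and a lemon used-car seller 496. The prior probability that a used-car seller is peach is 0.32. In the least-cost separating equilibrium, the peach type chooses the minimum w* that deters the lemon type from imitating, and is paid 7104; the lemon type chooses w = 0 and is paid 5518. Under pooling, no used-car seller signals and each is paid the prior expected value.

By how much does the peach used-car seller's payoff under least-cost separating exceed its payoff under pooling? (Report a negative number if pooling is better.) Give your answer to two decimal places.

Least-cost separating signal: w* solves 5518 = 7104 − 496·w*, so w* = (7104 − 5518)/496 ≈ 3.1976.
Peach type's separating payoff: 7104 − 72 × w* = 7104 − 72 × (7104 − 5518)/496 = 7104 − 114192/496 ≈ 6873.7742.
Pooling payoff: 0.32 × 7104 + 0.68 × 5518 = 6025.52.
Difference: 6873.7742 − 6025.52 = 848.2542, i.e. 848.25 to two decimal places.
The peach type prefers to separate.

848.25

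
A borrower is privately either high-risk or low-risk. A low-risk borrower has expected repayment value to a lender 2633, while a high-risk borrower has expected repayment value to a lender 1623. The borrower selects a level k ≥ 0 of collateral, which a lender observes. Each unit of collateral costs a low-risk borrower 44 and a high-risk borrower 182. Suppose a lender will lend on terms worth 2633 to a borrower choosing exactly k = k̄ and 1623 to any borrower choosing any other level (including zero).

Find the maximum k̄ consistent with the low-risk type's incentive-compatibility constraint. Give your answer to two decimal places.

22.95

Choosing k̄ yields the low-risk type 2633 − 44·k̄; choosing zero yields 1623.
The low-risk type is indifferent at 2633 − 44·k̄ = 1623, i.e. k̄ = (2633 − 1623) / 44 ≈ 22.95.
For any k̄ above 22.95 the low-risk type would rather pool at zero, so separation collapses.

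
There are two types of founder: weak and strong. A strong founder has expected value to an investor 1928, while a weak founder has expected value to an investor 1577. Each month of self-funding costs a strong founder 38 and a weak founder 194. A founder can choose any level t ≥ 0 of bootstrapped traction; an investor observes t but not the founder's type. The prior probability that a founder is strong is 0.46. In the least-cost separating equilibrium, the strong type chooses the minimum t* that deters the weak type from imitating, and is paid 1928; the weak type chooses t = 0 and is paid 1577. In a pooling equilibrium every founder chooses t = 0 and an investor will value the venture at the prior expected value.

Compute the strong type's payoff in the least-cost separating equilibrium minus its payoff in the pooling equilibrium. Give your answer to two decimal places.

120.79

Least-cost separating signal: t* solves 1577 = 1928 − 194·t*, so t* = (1928 − 1577)/194 ≈ 1.8093.
Strong type's separating payoff: 1928 − 38 × t* = 1928 − 38 × (1928 − 1577)/194 = 1928 − 13338/194 ≈ 1859.2474.
Pooling payoff: 0.46 × 1928 + 0.54 × 1577 = 1738.46.
Difference: 1859.2474 − 1738.46 = 120.7874, i.e. 120.79 to two decimal places.
The strong type prefers to separate.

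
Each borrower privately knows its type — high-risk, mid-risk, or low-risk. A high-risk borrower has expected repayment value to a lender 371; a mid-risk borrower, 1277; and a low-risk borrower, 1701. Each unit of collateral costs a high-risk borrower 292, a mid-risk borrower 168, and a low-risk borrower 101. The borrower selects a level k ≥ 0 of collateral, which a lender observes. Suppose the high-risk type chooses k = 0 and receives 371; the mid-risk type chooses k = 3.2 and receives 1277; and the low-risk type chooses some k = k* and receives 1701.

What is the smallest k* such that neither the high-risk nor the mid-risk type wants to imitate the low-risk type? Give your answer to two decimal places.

High-risk type (on-path payoff 371) won't mimic when 371 ≥ 1701 − 292·k*, i.e. k* ≥ 4.55.
Mid-risk type (on-path payoff 1277 − 168×3.2 = 739.4) won't mimic when 739.4 ≥ 1701 − 168·k*, i.e. k* ≥ 5.72.
Both must hold, so k* = max(4.55, 5.72) = 5.72. The mid-risk type's constraint binds.

5.72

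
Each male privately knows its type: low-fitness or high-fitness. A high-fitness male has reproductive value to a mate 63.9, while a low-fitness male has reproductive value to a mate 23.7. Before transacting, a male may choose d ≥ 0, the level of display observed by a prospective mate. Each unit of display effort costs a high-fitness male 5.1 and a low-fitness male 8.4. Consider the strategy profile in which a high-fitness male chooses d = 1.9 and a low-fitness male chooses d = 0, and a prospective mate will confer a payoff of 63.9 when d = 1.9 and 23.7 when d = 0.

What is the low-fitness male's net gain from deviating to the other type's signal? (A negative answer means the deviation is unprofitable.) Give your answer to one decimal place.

24.2

Playing d = 0 the low-fitness male receives 23.7.
Deviating to d = 1.9 brings payment 63.9 at cost 8.4 × 1.9 = 15.96, netting 47.94.
Gain from deviating: 47.94 − 23.7 = 24.24, i.e. 24.2 to one decimal place.
The gain is positive, so the low-fitness type's incentive-compatibility constraint is violated — this profile is not a separating equilibrium.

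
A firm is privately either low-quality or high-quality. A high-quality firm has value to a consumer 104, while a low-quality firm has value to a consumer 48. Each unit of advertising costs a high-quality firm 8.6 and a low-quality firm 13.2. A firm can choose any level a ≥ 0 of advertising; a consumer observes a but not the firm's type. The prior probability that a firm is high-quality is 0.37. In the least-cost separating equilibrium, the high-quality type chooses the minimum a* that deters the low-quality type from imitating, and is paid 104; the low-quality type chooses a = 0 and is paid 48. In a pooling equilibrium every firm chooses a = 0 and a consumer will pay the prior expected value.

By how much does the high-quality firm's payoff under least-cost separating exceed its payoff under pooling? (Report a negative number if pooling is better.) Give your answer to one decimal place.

-1.2

Least-cost separating signal: a* solves 48 = 104 − 13.2·a*, so a* = (104 − 48)/13.2 ≈ 4.2424.
High-quality type's separating payoff: 104 − 8.6 × a* = 104 − 8.6 × (104 − 48)/13.2 = 104 − 481.6/13.2 ≈ 67.515.
Pooling payoff: 0.37 × 104 + 0.63 × 48 = 68.72.
Difference: 67.515 − 68.72 = -1.205, i.e. -1.2 to one decimal place.
The high-quality type would prefer the pooling outcome.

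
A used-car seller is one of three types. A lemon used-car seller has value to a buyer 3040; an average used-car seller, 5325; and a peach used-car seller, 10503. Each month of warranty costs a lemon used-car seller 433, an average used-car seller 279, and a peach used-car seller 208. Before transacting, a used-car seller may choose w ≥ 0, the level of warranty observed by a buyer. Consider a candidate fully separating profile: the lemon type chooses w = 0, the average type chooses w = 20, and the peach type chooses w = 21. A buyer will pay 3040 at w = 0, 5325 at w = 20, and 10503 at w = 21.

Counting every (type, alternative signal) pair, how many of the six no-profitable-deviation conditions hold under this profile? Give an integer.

4

Peach (own payoff 10503 − 208×21 = 6135): to w=0 gives 3040 → no gain ✓; to w=20 gives 5325 − 208×20 = 1165 → no gain ✓.
Average (own payoff 5325 − 279×20 = -255): to w=0 gives 3040 → profitable ✗; to w=21 gives 10503 − 279×21 = 4644 → profitable ✗.
Lemon (own payoff 3040): to w=20 gives 5325 − 433×20 = -3335 → no gain ✓; to w=21 gives 10503 − 433×21 = 1410 → no gain ✓.
4 of the 6 constraints hold; not an equilibrium.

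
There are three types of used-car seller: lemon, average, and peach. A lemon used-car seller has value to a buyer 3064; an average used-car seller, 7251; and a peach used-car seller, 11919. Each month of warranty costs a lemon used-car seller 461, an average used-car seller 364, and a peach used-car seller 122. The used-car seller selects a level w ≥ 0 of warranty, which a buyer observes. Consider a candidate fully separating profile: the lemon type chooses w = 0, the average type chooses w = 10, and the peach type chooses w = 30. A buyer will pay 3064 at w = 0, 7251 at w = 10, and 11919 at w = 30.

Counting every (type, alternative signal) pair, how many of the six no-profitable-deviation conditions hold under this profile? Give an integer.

6

Peach (own payoff 11919 − 122×30 = 8259): to w=0 gives 3064 → no gain ✓; to w=10 gives 7251 − 122×10 = 6031 → no gain ✓.
Lemon (own payoff 3064): to w=10 gives 7251 − 461×10 = 2641 → no gain ✓; to w=30 gives 11919 − 461×30 = -1911 → no gain ✓.
Average (own payoff 7251 − 364×10 = 3611): to w=0 gives 3064 → no gain ✓; to w=30 gives 11919 − 364×30 = 999 → no gain ✓.
6 of the 6 constraints hold; this profile is a separating equilibrium.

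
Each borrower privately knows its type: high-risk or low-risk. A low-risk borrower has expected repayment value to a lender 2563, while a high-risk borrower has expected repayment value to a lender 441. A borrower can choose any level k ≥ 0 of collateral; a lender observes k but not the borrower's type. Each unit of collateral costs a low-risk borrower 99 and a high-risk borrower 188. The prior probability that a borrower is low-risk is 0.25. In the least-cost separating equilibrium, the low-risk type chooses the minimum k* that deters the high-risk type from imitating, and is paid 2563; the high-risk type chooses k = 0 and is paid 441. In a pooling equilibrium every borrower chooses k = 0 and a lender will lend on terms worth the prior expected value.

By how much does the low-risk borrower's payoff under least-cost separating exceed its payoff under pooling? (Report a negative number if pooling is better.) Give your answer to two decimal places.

Least-cost separating signal: k* solves 441 = 2563 − 188·k*, so k* = (2563 − 441)/188 ≈ 11.2872.
Low-risk type's separating payoff: 2563 − 99 × k* = 2563 − 99 × (2563 − 441)/188 = 2563 − 210078/188 ≈ 1445.5638.
Pooling payoff: 0.25 × 2563 + 0.75 × 441 = 971.5.
Difference: 1445.5638 − 971.5 = 474.0638, i.e. 474.06 to two decimal places.
The low-risk type prefers to separate.

474.06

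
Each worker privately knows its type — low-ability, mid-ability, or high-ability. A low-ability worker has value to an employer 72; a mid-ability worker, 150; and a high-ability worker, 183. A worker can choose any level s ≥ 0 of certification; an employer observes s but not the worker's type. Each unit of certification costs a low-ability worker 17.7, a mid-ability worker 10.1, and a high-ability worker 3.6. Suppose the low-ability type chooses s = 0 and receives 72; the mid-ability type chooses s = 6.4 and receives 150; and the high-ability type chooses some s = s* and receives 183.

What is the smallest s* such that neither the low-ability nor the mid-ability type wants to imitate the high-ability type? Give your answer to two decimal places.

9.67

Mid-ability type (on-path payoff 150 − 10.1×6.4 = 85.36) won't mimic when 85.36 ≥ 183 − 10.1·s*, i.e. s* ≥ 9.67.
Low-ability type (on-path payoff 72) won't mimic when 72 ≥ 183 − 17.7·s*, i.e. s* ≥ 6.27.
Both must hold, so s* = max(6.27, 9.67) = 9.67. The mid-ability type's constraint binds.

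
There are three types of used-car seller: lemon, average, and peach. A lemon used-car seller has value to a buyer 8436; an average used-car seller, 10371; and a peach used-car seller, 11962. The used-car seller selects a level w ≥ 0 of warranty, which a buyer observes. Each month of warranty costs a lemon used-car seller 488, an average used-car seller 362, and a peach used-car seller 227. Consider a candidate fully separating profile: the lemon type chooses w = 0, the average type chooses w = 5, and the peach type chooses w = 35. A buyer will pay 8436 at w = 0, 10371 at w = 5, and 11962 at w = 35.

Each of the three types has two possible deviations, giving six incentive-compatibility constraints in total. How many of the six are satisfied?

4

Lemon (own payoff 8436): to w=5 gives 10371 − 488×5 = 7931 → no gain ✓; to w=35 gives 11962 − 488×35 = -5118 → no gain ✓.
Peach (own payoff 11962 − 227×35 = 4017): to w=0 gives 8436 → profitable ✗; to w=5 gives 10371 − 227×5 = 9236 → profitable ✗.
Average (own payoff 10371 − 362×5 = 8561): to w=0 gives 8436 → no gain ✓; to w=35 gives 11962 − 362×35 = -708 → no gain ✓.
4 of the 6 constraints hold; not an equilibrium.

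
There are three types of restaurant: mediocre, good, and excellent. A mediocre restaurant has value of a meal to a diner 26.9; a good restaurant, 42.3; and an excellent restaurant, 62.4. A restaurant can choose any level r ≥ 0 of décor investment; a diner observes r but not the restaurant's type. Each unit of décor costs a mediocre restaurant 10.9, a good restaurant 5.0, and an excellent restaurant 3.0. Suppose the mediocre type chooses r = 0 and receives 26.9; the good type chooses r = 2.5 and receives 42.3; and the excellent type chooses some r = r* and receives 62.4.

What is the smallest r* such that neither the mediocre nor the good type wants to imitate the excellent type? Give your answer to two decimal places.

Good type (on-path payoff 42.3 − 5.0×2.5 = 29.8) won't mimic when 29.8 ≥ 62.4 − 5.0·r*, i.e. r* ≥ 6.52.
Mediocre type (on-path payoff 26.9) won't mimic when 26.9 ≥ 62.4 − 10.9·r*, i.e. r* ≥ 3.26.
Both must hold, so r* = max(3.26, 6.52) = 6.52. The good type's constraint binds.

6.52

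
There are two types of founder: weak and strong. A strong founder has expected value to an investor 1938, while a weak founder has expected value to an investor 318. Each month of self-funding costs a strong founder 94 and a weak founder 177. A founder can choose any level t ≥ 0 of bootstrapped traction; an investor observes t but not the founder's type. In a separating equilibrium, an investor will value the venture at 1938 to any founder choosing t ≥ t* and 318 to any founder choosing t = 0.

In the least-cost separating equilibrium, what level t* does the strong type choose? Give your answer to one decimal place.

9.2

A weak founder choosing t = 0 receives 318.
Imitating at t* instead would pay 1938 at cost 177·t*, netting 1938 − 177·t*.
Indifference: 318 = 1938 − 177·t*, so t* = (1938 − 318) / 177 ≈ 9.2.
At t* the weak type's incentive constraint just binds; the strong type strictly prefers t* since its per-unit cost is lower.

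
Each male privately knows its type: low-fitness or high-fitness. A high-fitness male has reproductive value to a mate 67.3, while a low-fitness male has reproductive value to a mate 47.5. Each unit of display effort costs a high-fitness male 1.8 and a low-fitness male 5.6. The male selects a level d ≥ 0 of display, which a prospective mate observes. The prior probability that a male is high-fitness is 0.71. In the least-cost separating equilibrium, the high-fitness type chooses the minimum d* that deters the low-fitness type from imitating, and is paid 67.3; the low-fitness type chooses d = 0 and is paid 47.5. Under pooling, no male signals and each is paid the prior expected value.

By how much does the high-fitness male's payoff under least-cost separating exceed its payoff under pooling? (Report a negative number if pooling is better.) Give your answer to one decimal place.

-0.6

Least-cost separating signal: d* solves 47.5 = 67.3 − 5.6·d*, so d* = (67.3 − 47.5)/5.6 ≈ 3.5357.
High-fitness type's separating payoff: 67.3 − 1.8 × d* = 67.3 − 1.8 × (67.3 − 47.5)/5.6 = 67.3 − 35.64/5.6 ≈ 60.936.
Pooling payoff: 0.71 × 67.3 + 0.29 × 47.5 = 61.558.
Difference: 60.936 − 61.558 = -0.622, i.e. -0.6 to one decimal place.
The high-fitness type would prefer the pooling outcome.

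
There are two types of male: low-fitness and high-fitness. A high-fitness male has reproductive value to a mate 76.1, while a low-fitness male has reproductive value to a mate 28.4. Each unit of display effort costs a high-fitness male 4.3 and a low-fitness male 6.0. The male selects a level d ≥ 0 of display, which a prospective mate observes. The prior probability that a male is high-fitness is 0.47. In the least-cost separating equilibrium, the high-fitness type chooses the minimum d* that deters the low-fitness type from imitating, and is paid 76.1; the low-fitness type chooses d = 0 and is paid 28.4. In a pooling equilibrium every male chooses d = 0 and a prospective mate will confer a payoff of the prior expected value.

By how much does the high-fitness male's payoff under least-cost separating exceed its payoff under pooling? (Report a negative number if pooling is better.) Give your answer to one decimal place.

-8.9

Least-cost separating signal: d* solves 28.4 = 76.1 − 6.0·d*, so d* = (76.1 − 28.4)/6.0 = 7.95.
High-fitness type's separating payoff: 76.1 − 4.3 × d* = 76.1 − 4.3 × (76.1 − 28.4)/6.0 = 76.1 − 205.11/6.0 = 41.915.
Pooling payoff: 0.47 × 76.1 + 0.53 × 28.4 = 50.819.
Difference: 41.915 − 50.819 = -8.904, i.e. -8.9 to one decimal place.
The high-fitness type would prefer the pooling outcome.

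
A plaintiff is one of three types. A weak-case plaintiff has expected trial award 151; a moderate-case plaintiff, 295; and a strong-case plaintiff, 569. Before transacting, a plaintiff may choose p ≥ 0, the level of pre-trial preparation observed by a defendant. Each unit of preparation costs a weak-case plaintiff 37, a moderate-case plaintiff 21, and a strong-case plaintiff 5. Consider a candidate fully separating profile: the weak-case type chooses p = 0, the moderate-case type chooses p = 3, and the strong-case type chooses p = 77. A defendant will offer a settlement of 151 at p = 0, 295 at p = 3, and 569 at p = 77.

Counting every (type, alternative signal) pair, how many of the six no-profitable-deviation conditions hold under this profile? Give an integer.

Strong-case (own payoff 569 − 5×77 = 184): to p=0 gives 151 → no gain ✓; to p=3 gives 295 − 5×3 = 280 → profitable ✗.
Moderate-case (own payoff 295 − 21×3 = 232): to p=0 gives 151 → no gain ✓; to p=77 gives 569 − 21×77 = -1048 → no gain ✓.
Weak-case (own payoff 151): to p=3 gives 295 − 37×3 = 184 → profitable ✗; to p=77 gives 569 − 37×77 = -2280 → no gain ✓.
4 of the 6 constraints hold; not an equilibrium.

4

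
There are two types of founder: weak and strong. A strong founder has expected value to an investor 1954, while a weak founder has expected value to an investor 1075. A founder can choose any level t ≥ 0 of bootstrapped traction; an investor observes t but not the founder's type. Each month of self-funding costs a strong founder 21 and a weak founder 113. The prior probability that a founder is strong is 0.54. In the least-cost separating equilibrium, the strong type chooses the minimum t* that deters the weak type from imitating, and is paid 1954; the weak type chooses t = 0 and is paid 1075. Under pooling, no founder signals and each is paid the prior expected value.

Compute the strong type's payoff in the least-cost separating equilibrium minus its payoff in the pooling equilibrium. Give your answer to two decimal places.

Least-cost separating signal: t* solves 1075 = 1954 − 113·t*, so t* = (1954 − 1075)/113 ≈ 7.7788.
Strong type's separating payoff: 1954 − 21 × t* = 1954 − 21 × (1954 − 1075)/113 = 1954 − 18459/113 ≈ 1790.6460.
Pooling payoff: 0.54 × 1954 + 0.46 × 1075 = 1549.66.
Difference: 1790.6460 − 1549.66 = 240.986, i.e. 240.99 to two decimal places.
The strong type prefers to separate.

240.99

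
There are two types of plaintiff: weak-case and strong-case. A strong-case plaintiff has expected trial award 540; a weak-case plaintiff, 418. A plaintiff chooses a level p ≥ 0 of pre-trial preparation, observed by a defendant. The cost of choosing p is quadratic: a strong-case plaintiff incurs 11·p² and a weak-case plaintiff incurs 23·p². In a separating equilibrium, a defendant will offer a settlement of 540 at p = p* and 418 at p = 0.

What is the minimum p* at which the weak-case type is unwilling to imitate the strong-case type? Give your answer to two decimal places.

The weak-case type at p = 0 receives 418; imitating at p* yields 540 − 23·p*².
Indifference: 418 = 540 − 23·p*², so p*² = (540 − 418) / 23 ≈ 5.3043.
p* = √5.3043 ≈ 2.30.

2.30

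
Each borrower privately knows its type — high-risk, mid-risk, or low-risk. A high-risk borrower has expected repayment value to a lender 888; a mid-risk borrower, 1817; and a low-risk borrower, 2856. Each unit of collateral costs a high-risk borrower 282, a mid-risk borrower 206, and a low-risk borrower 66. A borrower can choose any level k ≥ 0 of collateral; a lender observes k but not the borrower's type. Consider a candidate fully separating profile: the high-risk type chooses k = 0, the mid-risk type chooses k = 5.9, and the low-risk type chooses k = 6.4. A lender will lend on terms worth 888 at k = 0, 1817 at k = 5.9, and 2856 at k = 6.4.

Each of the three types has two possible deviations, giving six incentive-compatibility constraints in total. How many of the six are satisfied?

Low-risk (own payoff 2856 − 66×6.4 = 2433.6): to k=0 gives 888 → no gain ✓; to k=5.9 gives 1817 − 66×5.9 = 1427.6 → no gain ✓.
Mid-risk (own payoff 1817 − 206×5.9 = 601.6): to k=0 gives 888 → profitable ✗; to k=6.4 gives 2856 − 206×6.4 = 1537.6 → profitable ✗.
High-risk (own payoff 888): to k=5.9 gives 1817 − 282×5.9 = 153.2 → no gain ✓; to k=6.4 gives 2856 − 282×6.4 = 1051.2 → profitable ✗.
3 of the 6 constraints hold; not an equilibrium.

3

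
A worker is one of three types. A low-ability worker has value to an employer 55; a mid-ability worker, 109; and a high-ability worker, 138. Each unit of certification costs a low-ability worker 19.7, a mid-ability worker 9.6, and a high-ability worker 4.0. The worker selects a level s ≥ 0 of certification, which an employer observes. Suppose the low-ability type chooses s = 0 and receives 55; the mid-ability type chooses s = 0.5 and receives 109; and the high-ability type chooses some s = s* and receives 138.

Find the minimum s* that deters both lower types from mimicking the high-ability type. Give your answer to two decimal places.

4.21

Low-ability type (on-path payoff 55) won't mimic when 55 ≥ 138 − 19.7·s*, i.e. s* ≥ 4.21.
Mid-ability type (on-path payoff 109 − 9.6×0.5 = 104.2) won't mimic when 104.2 ≥ 138 − 9.6·s*, i.e. s* ≥ 3.52.
Both must hold, so s* = max(4.21, 3.52) = 4.21. The low-ability type's constraint binds.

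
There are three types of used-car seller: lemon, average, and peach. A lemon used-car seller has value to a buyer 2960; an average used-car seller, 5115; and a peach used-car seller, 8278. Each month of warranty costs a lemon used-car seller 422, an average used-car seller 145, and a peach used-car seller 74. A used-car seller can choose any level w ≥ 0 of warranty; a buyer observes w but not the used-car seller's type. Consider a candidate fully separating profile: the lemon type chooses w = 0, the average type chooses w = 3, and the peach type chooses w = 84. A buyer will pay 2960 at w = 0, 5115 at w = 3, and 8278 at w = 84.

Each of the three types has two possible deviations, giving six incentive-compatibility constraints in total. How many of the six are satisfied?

3

Lemon (own payoff 2960): to w=3 gives 5115 − 422×3 = 3849 → profitable ✗; to w=84 gives 8278 − 422×84 = -27170 → no gain ✓.
Average (own payoff 5115 − 145×3 = 4680): to w=0 gives 2960 → no gain ✓; to w=84 gives 8278 − 145×84 = -3902 → no gain ✓.
Peach (own payoff 8278 − 74×84 = 2062): to w=0 gives 2960 → profitable ✗; to w=3 gives 5115 − 74×3 = 4893 → profitable ✗.
3 of the 6 constraints hold; not an equilibrium.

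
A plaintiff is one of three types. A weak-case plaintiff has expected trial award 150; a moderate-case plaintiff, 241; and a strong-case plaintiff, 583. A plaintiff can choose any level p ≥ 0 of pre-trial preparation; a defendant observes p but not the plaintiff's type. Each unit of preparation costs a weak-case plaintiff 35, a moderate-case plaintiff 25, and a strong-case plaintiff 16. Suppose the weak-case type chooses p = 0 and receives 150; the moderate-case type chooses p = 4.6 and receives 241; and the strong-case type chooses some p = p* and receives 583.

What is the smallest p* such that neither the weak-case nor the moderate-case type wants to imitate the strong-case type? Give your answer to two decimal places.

Weak-case type (on-path payoff 150) won't mimic when 150 ≥ 583 − 35·p*, i.e. p* ≥ 12.37.
Moderate-case type (on-path payoff 241 − 25×4.6 = 126) won't mimic when 126 ≥ 583 − 25·p*, i.e. p* ≥ 18.28.
Both must hold, so p* = max(12.37, 18.28) = 18.28. The moderate-case type's constraint binds.

18.28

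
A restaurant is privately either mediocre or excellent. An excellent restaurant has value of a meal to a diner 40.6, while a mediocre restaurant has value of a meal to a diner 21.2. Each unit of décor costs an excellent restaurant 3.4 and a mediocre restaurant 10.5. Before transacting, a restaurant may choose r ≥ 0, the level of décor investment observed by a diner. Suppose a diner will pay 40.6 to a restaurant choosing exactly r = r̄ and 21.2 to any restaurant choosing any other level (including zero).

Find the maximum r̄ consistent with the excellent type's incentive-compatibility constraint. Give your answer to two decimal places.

5.71

Choosing r̄ yields the excellent type 40.6 − 3.4·r̄; choosing zero yields 21.2.
The excellent type is indifferent at 40.6 − 3.4·r̄ = 21.2, i.e. r̄ = (40.6 − 21.2) / 3.4 ≈ 5.71.
For any r̄ above 5.71 the excellent type would rather pool at zero, so separation collapses.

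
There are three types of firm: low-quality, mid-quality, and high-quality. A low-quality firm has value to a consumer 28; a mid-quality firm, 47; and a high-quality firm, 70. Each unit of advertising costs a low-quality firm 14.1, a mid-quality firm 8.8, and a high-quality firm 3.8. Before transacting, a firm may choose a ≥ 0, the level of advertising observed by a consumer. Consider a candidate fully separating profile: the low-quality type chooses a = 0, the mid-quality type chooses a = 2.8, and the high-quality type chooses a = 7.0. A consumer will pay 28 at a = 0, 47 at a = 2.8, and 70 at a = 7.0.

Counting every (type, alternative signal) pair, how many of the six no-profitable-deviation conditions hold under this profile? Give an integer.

High-quality (own payoff 70 − 3.8×7.0 = 43.4): to a=0 gives 28 → no gain ✓; to a=2.8 gives 47 − 3.8×2.8 = 36.36 → no gain ✓.
Low-quality (own payoff 28): to a=2.8 gives 47 − 14.1×2.8 = 7.52 → no gain ✓; to a=7.0 gives 70 − 14.1×7.0 = -28.7 → no gain ✓.
Mid-quality (own payoff 47 − 8.8×2.8 = 22.36): to a=0 gives 28 → profitable ✗; to a=7.0 gives 70 − 8.8×7.0 = 8.4 → no gain ✓.
5 of the 6 constraints hold; not an equilibrium.

5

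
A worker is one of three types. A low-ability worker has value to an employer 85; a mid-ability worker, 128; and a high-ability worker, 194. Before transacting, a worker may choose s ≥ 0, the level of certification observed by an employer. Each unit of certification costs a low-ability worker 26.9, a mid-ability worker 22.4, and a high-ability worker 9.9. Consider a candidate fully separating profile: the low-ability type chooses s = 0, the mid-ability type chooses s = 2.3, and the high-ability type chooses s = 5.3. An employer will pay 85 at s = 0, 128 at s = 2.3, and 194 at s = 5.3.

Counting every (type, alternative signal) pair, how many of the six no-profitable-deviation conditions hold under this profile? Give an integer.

5

High-ability (own payoff 194 − 9.9×5.3 = 141.53): to s=0 gives 85 → no gain ✓; to s=2.3 gives 128 − 9.9×2.3 = 105.23 → no gain ✓.
Low-ability (own payoff 85): to s=2.3 gives 128 − 26.9×2.3 = 66.13 → no gain ✓; to s=5.3 gives 194 − 26.9×5.3 = 51.43 → no gain ✓.
Mid-ability (own payoff 128 − 22.4×2.3 = 76.48): to s=0 gives 85 → profitable ✗; to s=5.3 gives 194 − 22.4×5.3 = 75.28 → no gain ✓.
5 of the 6 constraints hold; not an equilibrium.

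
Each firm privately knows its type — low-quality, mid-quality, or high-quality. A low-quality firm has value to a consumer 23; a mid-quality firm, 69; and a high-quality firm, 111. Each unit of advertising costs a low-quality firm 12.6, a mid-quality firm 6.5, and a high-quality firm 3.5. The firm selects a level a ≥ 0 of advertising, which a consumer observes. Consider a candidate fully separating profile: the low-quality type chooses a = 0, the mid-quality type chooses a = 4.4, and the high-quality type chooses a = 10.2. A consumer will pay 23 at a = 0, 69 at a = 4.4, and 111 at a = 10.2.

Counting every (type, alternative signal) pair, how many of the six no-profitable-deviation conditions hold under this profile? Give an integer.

Mid-quality (own payoff 69 − 6.5×4.4 = 40.4): to a=0 gives 23 → no gain ✓; to a=10.2 gives 111 − 6.5×10.2 = 44.7 → profitable ✗.
High-quality (own payoff 111 − 3.5×10.2 = 75.3): to a=0 gives 23 → no gain ✓; to a=4.4 gives 69 − 3.5×4.4 = 53.6 → no gain ✓.
Low-quality (own payoff 23): to a=4.4 gives 69 − 12.6×4.4 = 13.56 → no gain ✓; to a=10.2 gives 111 − 12.6×10.2 = -17.52 → no gain ✓.
5 of the 6 constraints hold; not an equilibrium.

5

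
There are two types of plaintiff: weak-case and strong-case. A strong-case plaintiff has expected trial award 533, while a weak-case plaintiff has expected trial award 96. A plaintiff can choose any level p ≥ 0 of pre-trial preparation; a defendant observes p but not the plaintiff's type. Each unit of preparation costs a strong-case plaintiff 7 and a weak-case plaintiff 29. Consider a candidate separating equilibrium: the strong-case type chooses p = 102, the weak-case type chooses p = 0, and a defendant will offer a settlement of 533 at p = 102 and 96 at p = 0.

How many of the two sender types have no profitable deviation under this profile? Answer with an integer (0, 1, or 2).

Weak-case type: stay at 0 → 96; mimic → 533 − 29 × 102 = -2425. IC holds (96 ≥ -2425).
Strong-case type: signal → 533 − 7 × 102 = -181; deviate to 0 → 96. IC fails (-181 < 96).
1 of 2 constraints hold, so this profile is not an equilibrium.

1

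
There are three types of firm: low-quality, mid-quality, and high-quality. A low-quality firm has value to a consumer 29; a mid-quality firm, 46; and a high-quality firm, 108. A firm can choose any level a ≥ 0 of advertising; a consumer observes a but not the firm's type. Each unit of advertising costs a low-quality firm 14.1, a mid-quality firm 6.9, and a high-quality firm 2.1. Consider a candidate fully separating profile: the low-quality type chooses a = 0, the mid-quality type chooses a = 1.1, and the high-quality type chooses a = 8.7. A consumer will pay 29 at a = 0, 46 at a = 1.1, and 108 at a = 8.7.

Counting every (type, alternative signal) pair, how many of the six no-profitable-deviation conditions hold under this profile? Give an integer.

4

High-quality (own payoff 108 − 2.1×8.7 = 89.73): to a=0 gives 29 → no gain ✓; to a=1.1 gives 46 − 2.1×1.1 = 43.69 → no gain ✓.
Mid-quality (own payoff 46 − 6.9×1.1 = 38.41): to a=0 gives 29 → no gain ✓; to a=8.7 gives 108 − 6.9×8.7 = 47.97 → profitable ✗.
Low-quality (own payoff 29): to a=1.1 gives 46 − 14.1×1.1 = 30.49 → profitable ✗; to a=8.7 gives 108 − 14.1×8.7 = -14.67 → no gain ✓.
4 of the 6 constraints hold; not an equilibrium.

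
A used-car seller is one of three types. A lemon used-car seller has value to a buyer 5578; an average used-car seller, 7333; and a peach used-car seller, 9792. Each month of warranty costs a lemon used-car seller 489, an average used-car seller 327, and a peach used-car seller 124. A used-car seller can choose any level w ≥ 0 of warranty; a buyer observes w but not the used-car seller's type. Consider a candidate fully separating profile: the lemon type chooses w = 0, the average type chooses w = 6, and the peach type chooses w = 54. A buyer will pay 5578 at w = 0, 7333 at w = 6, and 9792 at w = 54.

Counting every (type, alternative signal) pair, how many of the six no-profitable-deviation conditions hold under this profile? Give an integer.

3

Lemon (own payoff 5578): to w=6 gives 7333 − 489×6 = 4399 → no gain ✓; to w=54 gives 9792 − 489×54 = -16614 → no gain ✓.
Average (own payoff 7333 − 327×6 = 5371): to w=0 gives 5578 → profitable ✗; to w=54 gives 9792 − 327×54 = -7866 → no gain ✓.
Peach (own payoff 9792 − 124×54 = 3096): to w=0 gives 5578 → profitable ✗; to w=6 gives 7333 − 124×6 = 6589 → profitable ✗.
3 of the 6 constraints hold; not an equilibrium.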